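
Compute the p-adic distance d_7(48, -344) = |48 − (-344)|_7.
d_7(48, -344) = 1/49

Step 1 — x − y = 48 − (-344) = 392. Step 2 — v_7(392) = 2 (factor: 392 = (7^2 · 8); the sign does not affect v_p). Step 3 — |x − y|_7 = 7^{-2} = 1/49.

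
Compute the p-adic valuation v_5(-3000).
v_5(-3000) = 3

v_5(n) is the largest exponent k such that 5^k divides n. Factor out: -3000 = -5^3 · 24. (Sign doesn't affect v_p.) So v_5(-3000) = 3.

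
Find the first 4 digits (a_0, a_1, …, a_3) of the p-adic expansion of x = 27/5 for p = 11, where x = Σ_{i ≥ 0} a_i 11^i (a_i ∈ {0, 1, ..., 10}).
(a_0, …, a_3) = (1, 7, 6, 6)

v_11(27/5) = 0 (numerator and denominator both coprime to 11), so x ∈ ℤ_11^×. Compute digits iteratively via a_i = x_i mod 11, x_{i+1} = (x_i − a_i)/11, with x_0 = x:
  x_0 = 27/5;  a_0 = 1;  x_1 = (x_0 − 1)/11 = 2/5
  x_1 = 2/5;  a_1 = 7;  x_2 = (x_1 − 7)/11 = -3/5
  x_2 = -3/5;  a_2 = 6;  x_3 = (x_2 − 6)/11 = -3/5
  x_3 = -3/5;  a_3 = 6;  x_4 = (x_3 − 6)/11 = -3/5
Digits: (1, 7, 6, 6).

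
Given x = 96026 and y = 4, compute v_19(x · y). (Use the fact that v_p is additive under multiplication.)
v_19(384104) = 3

v_p(x) = 3 (factor: 96026 = 19^3 · 14); v_p(y) = 0 (factor: 4 = 19^0 · 4). Additivity: v_p(xy) = v_p(x) + v_p(y) = 3 + 0 = 3. (Direct check: xy = 384104 = 19^3 · (56).)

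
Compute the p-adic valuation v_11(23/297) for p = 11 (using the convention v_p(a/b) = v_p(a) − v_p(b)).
v_11(23/297) = -1

Factor powers of 11 from the numerator and denominator of the reduced fraction: 23 = 11^0 · 23 and 297 = 11^1 · 27. Apply v_p(a/b) = v_p(a) − v_p(b): v_11(23/297) = 0 − 1 = -1.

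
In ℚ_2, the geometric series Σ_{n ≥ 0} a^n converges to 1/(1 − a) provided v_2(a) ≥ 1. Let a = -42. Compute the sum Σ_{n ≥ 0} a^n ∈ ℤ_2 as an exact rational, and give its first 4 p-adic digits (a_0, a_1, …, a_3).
Σ a^n = 1/(1 − a) = 1/43;  first 4 digits = (1, 1, 0, 0)

v_2(a) = 1 ≥ 1, so the series converges in ℤ_2 to 1/(1 − a) = 1/(1 − (-42)) = 1/43. Expand this rational in ℤ_2: compute digits iteratively via d_i = x_i mod 2, x_{i+1} = (x_i − d_i)/2. The first 4 digits are (1, 1, 0, 0).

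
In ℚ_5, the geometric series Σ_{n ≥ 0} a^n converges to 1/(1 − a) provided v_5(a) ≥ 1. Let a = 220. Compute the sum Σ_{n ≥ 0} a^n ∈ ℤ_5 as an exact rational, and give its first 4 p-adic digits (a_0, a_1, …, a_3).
Σ a^n = 1/(1 − a) = -1/219;  first 4 digits = (1, 4, 4, 2)

v_5(a) = 1 ≥ 1, so the series converges in ℤ_5 to 1/(1 − a) = 1/(1 − 220) = -1/219. Expand this rational in ℤ_5: compute digits iteratively via d_i = x_i mod 5, x_{i+1} = (x_i − d_i)/5. The first 4 digits are (1, 4, 4, 2).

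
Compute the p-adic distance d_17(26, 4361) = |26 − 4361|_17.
d_17(26, 4361) = 1/289

Step 1 — x − y = 26 − 4361 = -4335. Step 2 — v_17(-4335) = 2 (factor: -4335 = −(17^2 · 15); the sign does not affect v_p). Step 3 — |x − y|_17 = 17^{-2} = 1/289.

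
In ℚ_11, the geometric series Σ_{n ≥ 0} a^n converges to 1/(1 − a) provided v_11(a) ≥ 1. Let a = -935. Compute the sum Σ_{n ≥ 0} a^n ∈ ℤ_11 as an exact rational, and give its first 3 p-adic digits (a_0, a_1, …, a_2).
Σ a^n = 1/(1 − a) = 1/936;  first 3 digits = (1, 3, 1)

v_11(a) = 1 ≥ 1, so the series converges in ℤ_11 to 1/(1 − a) = 1/(1 − (-935)) = 1/936. Expand this rational in ℤ_11: compute digits iteratively via d_i = x_i mod 11, x_{i+1} = (x_i − d_i)/11. The first 3 digits are (1, 3, 1).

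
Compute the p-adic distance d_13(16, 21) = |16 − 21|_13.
d_13(16, 21) = 1

Step 1 — x − y = 16 − 21 = -5. Step 2 — v_13(-5) = 0 (factor: -5 = −(13^0 · 5); the sign does not affect v_p). Step 3 — |x − y|_13 = 13^{0} = 1.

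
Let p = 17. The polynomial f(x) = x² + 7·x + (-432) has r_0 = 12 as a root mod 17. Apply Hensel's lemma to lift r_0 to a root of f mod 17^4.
r_3 = 58033 (mod 83521)

Hensel: r_{i+1} = r_i − f(r_i)·(f′(r_i))^{-1} mod 17^{i+2}, f′(x) = 2x + 7. Iterate:
  r_0 = 12 (mod 17)
  r_1 = 233 (mod 289)
  r_2 = 3990 (mod 4913)
  r_3 = 58033 (mod 83521)
Final: r = 58033 satisfies f(r) ≡ 0 mod 17^4.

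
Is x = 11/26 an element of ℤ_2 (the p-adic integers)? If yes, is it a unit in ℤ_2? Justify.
x ∉ ℤ_2 (v_2(x) = -1 < 0)

ℤ_2 = {x ∈ ℚ_2 : v_2(x) ≥ 0} and ℤ_2^× = {x ∈ ℤ_2 : v_2(x) = 0}. Here v_2(11/26) = v_2(num) − v_2(den) = -1; compare against these criteria.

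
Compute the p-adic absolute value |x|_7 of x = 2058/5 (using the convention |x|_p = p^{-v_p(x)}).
|2058/5|_7 = 1/343

Step 1 — compute v_7(x) by factoring powers of 7 out of the numerator and denominator: v_7(2058/5) = 3. Step 2 — apply |x|_p = p^{-v_p(x)} = 7^{-3} = 1/343.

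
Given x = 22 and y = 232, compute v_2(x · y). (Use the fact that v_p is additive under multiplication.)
v_2(5104) = 4

v_p(x) = 1 (factor: 22 = 2^1 · 11); v_p(y) = 3 (factor: 232 = 2^3 · 29). Additivity: v_p(xy) = v_p(x) + v_p(y) = 1 + 3 = 4. (Direct check: xy = 5104 = 2^4 · (319).)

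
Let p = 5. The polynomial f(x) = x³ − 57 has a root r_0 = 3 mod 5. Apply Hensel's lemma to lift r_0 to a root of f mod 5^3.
r_2 = 68 (mod 125)

Hensel: r_{i+1} = r_i − f(r_i)/f′(r_i) mod 5^{i+2}, where f′(x) = 3x². Iterate:
  r_0 = 3 (mod 5)
  r_1 = 18 (mod 25)
  r_2 = 68 (mod 125)
Final: r = 68 with f(r) ≡ 0 mod 5^3.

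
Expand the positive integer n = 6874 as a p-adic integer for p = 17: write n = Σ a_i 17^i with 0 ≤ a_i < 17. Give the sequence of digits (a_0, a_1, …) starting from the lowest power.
(a_0, a_1, …) = (6, 13, 6, 1)

Repeated division by 17 gives the digits low-to-high: 6874 = 6 + 13·17^1 + 6·17^2 + 1·17^3. Digit sequence: (6, 13, 6, 1).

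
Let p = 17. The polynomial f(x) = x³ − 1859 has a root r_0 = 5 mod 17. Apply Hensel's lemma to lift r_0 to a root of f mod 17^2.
r_1 = 5 (mod 289)

Hensel: r_{i+1} = r_i − f(r_i)/f′(r_i) mod 17^{i+2}, where f′(x) = 3x². Iterate:
  r_0 = 5 (mod 17)
  r_1 = 5 (mod 289)
Final: r = 5 with f(r) ≡ 0 mod 17^2.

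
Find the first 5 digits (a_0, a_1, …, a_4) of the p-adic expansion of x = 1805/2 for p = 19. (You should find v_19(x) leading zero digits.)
(a_0, …, a_4) = (0, 0, 12, 9, 9)

v_19(1805/2) = 2, so a_0 = ... = a_1 = 0. Factor out: x = 19^2 · u with u = 5/2 a unit in ℤ_19. Expand u iteratively via a_{v+i} = u_i mod 19, u_{i+1} = (u_i − a_{v+i})/19:
  u_0 = 5/2;  a_2 = 12;  u_1 = (u_0 − 12)/19 = -1/2
  u_1 = -1/2;  a_3 = 9;  u_2 = (u_1 − 9)/19 = -1/2
  u_2 = -1/2;  a_4 = 9;  u_3 = (u_2 − 9)/19 = -1/2
Digits: (0, 0, 12, 9, 9).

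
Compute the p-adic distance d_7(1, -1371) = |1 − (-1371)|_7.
d_7(1, -1371) = 1/343

Step 1 — x − y = 1 − (-1371) = 1372. Step 2 — v_7(1372) = 3 (factor: 1372 = (7^3 · 4); the sign does not affect v_p). Step 3 — |x − y|_7 = 7^{-3} = 1/343.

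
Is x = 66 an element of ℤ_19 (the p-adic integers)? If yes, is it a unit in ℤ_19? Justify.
x ∈ ℤ_19^× (unit); v_19(x) = 0

ℤ_19 = {x ∈ ℚ_19 : v_19(x) ≥ 0} and ℤ_19^× = {x ∈ ℤ_19 : v_19(x) = 0}. Here v_19(66) = v_19(num) − v_19(den) = 0; compare against these criteria.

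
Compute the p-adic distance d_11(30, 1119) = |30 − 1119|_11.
d_11(30, 1119) = 1/121

Step 1 — x − y = 30 − 1119 = -1089. Step 2 — v_11(-1089) = 2 (factor: -1089 = −(11^2 · 9); the sign does not affect v_p). Step 3 — |x − y|_11 = 11^{-2} = 1/121.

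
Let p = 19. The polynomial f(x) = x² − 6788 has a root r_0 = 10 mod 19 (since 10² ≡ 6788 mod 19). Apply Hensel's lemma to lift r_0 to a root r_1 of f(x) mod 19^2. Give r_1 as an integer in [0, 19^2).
r_1 = 200 (mod 361)

Hensel's recurrence: r_{i+1} = r_i − f(r_i)·(f′(r_i))^{-1} mod 19^{i+2}, with f′(x) = 2x. Iterate:
  r_0 = 10 (mod 19)
  r_1 = 200 (mod 361)
Final: r_1 = 200, and one checks f(r_1) ≡ 0 mod 19^2.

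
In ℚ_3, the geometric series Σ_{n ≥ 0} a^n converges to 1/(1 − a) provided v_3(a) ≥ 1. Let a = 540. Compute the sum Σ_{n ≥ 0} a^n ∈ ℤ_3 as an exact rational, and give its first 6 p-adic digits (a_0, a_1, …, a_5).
Σ a^n = 1/(1 − a) = -1/539;  first 6 digits = (1, 0, 0, 2, 0, 2)

v_3(a) = 3 ≥ 1, so the series converges in ℤ_3 to 1/(1 − a) = 1/(1 − 540) = -1/539. Expand this rational in ℤ_3: compute digits iteratively via d_i = x_i mod 3, x_{i+1} = (x_i − d_i)/3. The first 6 digits are (1, 0, 0, 2, 0, 2).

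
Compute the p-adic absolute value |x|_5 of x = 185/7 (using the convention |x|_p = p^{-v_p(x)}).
|185/7|_5 = 1/5

Step 1 — compute v_5(x) by factoring powers of 5 out of the numerator and denominator: v_5(185/7) = 1. Step 2 — apply |x|_p = p^{-v_p(x)} = 5^{-1} = 1/5.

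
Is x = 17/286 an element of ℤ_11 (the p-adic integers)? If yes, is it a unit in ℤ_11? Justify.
x ∉ ℤ_11 (v_11(x) = -1 < 0)

ℤ_11 = {x ∈ ℚ_11 : v_11(x) ≥ 0} and ℤ_11^× = {x ∈ ℤ_11 : v_11(x) = 0}. Here v_11(17/286) = v_11(num) − v_11(den) = -1; compare against these criteria.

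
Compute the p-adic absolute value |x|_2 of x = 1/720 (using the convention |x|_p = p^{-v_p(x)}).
|1/720|_2 = 16

Step 1 — compute v_2(x) by factoring powers of 2 out of the numerator and denominator: v_2(1/720) = -4. Step 2 — apply |x|_p = p^{-v_p(x)} = 2^{4} = 16.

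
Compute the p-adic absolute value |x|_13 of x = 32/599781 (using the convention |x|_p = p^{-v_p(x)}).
|32/599781|_13 = 28561

Step 1 — compute v_13(x) by factoring powers of 13 out of the numerator and denominator: v_13(32/599781) = -4. Step 2 — apply |x|_p = p^{-v_p(x)} = 13^{4} = 28561.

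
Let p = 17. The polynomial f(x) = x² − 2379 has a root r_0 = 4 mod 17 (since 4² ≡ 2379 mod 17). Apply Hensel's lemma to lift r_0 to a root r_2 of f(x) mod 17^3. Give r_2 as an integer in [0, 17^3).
r_2 = 4526 (mod 4913)

Hensel's recurrence: r_{i+1} = r_i − f(r_i)·(f′(r_i))^{-1} mod 17^{i+2}, with f′(x) = 2x. Iterate:
  r_0 = 4 (mod 17)
  r_1 = 191 (mod 289)
  r_2 = 4526 (mod 4913)
Final: r_2 = 4526, and one checks f(r_2) ≡ 0 mod 17^3.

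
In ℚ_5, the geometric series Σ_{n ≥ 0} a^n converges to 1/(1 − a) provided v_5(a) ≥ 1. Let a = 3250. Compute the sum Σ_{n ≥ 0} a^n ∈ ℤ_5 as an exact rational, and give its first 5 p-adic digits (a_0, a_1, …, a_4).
Σ a^n = 1/(1 − a) = -1/3249;  first 5 digits = (1, 0, 0, 1, 0)

v_5(a) = 3 ≥ 1, so the series converges in ℤ_5 to 1/(1 − a) = 1/(1 − 3250) = -1/3249. Expand this rational in ℤ_5: compute digits iteratively via d_i = x_i mod 5, x_{i+1} = (x_i − d_i)/5. The first 5 digits are (1, 0, 0, 1, 0).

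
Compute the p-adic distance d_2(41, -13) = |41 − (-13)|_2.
d_2(41, -13) = 1/2

Step 1 — x − y = 41 − (-13) = 54. Step 2 — v_2(54) = 1 (factor: 54 = (2^1 · 27); the sign does not affect v_p). Step 3 — |x − y|_2 = 2^{-1} = 1/2.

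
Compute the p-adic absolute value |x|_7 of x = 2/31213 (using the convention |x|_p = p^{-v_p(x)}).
|2/31213|_7 = 2401

Step 1 — compute v_7(x) by factoring powers of 7 out of the numerator and denominator: v_7(2/31213) = -4. Step 2 — apply |x|_p = p^{-v_p(x)} = 7^{4} = 2401.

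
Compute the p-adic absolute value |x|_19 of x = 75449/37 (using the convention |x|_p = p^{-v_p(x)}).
|75449/37|_19 = 1/6859

Step 1 — compute v_19(x) by factoring powers of 19 out of the numerator and denominator: v_19(75449/37) = 3. Step 2 — apply |x|_p = p^{-v_p(x)} = 19^{-3} = 1/6859.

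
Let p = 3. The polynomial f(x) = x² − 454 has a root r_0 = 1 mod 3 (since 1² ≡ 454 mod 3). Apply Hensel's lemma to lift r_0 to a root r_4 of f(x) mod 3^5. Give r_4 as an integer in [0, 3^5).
r_4 = 88 (mod 243)

Hensel's recurrence: r_{i+1} = r_i − f(r_i)·(f′(r_i))^{-1} mod 3^{i+2}, with f′(x) = 2x. Iterate:
  r_0 = 1 (mod 3)
  r_1 = 7 (mod 9)
  r_2 = 7 (mod 27)
  r_3 = 7 (mod 81)
  r_4 = 88 (mod 243)
Final: r_4 = 88, and one checks f(r_4) ≡ 0 mod 3^5.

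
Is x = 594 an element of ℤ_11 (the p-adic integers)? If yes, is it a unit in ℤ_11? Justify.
x ∈ ℤ_11 but not a unit; v_11(x) = 1 > 0

ℤ_11 = {x ∈ ℚ_11 : v_11(x) ≥ 0} and ℤ_11^× = {x ∈ ℤ_11 : v_11(x) = 0}. Here v_11(594) = v_11(num) − v_11(den) = 1; compare against these criteria.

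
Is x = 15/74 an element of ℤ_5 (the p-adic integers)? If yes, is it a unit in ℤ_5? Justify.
x ∈ ℤ_5 but not a unit; v_5(x) = 1 > 0

ℤ_5 = {x ∈ ℚ_5 : v_5(x) ≥ 0} and ℤ_5^× = {x ∈ ℤ_5 : v_5(x) = 0}. Here v_5(15/74) = v_5(num) − v_5(den) = 1; compare against these criteria.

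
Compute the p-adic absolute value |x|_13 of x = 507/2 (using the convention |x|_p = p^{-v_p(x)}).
|507/2|_13 = 1/169

Step 1 — compute v_13(x) by factoring powers of 13 out of the numerator and denominator: v_13(507/2) = 2. Step 2 — apply |x|_p = p^{-v_p(x)} = 13^{-2} = 1/169.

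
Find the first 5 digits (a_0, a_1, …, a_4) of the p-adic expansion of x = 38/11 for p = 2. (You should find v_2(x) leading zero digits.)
(a_0, …, a_4) = (0, 1, 0, 0, 1)

v_2(38/11) = 1, so a_0 = ... = a_0 = 0. Factor out: x = 2^1 · u with u = 19/11 a unit in ℤ_2. Expand u iteratively via a_{v+i} = u_i mod 2, u_{i+1} = (u_i − a_{v+i})/2:
  u_0 = 19/11;  a_1 = 1;  u_1 = (u_0 − 1)/2 = 4/11
  u_1 = 4/11;  a_2 = 0;  u_2 = (u_1 − 0)/2 = 2/11
  u_2 = 2/11;  a_3 = 0;  u_3 = (u_2 − 0)/2 = 1/11
  u_3 = 1/11;  a_4 = 1;  u_4 = (u_3 − 1)/2 = -5/11
Digits: (0, 1, 0, 0, 1).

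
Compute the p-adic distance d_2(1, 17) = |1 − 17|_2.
d_2(1, 17) = 1/16

Step 1 — x − y = 1 − 17 = -16. Step 2 — v_2(-16) = 4 (factor: -16 = −(2^4 · 1); the sign does not affect v_p). Step 3 — |x − y|_2 = 2^{-4} = 1/16.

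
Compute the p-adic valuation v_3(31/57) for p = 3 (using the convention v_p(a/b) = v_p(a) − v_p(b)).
v_3(31/57) = -1

Factor powers of 3 from the numerator and denominator of the reduced fraction: 31 = 3^0 · 31 and 57 = 3^1 · 19. Apply v_p(a/b) = v_p(a) − v_p(b): v_3(31/57) = 0 − 1 = -1.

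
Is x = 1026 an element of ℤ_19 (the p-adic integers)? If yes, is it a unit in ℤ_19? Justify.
x ∈ ℤ_19 but not a unit; v_19(x) = 1 > 0

ℤ_19 = {x ∈ ℚ_19 : v_19(x) ≥ 0} and ℤ_19^× = {x ∈ ℤ_19 : v_19(x) = 0}. Here v_19(1026) = v_19(num) − v_19(den) = 1; compare against these criteria.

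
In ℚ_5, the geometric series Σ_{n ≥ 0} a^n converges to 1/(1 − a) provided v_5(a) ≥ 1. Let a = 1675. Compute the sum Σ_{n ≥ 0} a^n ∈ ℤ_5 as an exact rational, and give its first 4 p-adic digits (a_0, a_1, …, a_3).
Σ a^n = 1/(1 − a) = -1/1674;  first 4 digits = (1, 0, 2, 3)

v_5(a) = 2 ≥ 1, so the series converges in ℤ_5 to 1/(1 − a) = 1/(1 − 1675) = -1/1674. Expand this rational in ℤ_5: compute digits iteratively via d_i = x_i mod 5, x_{i+1} = (x_i − d_i)/5. The first 4 digits are (1, 0, 2, 3).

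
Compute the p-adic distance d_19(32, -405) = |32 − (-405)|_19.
d_19(32, -405) = 1/19

Step 1 — x − y = 32 − (-405) = 437. Step 2 — v_19(437) = 1 (factor: 437 = (19^1 · 23); the sign does not affect v_p). Step 3 — |x − y|_19 = 19^{-1} = 1/19.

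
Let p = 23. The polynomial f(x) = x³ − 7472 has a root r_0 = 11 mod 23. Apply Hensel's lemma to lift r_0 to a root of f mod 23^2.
r_1 = 264 (mod 529)

Hensel: r_{i+1} = r_i − f(r_i)/f′(r_i) mod 23^{i+2}, where f′(x) = 3x². Iterate:
  r_0 = 11 (mod 23)
  r_1 = 264 (mod 529)
Final: r = 264 with f(r) ≡ 0 mod 23^2.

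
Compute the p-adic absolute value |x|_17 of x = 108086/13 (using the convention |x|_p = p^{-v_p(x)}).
|108086/13|_17 = 1/4913

Step 1 — compute v_17(x) by factoring powers of 17 out of the numerator and denominator: v_17(108086/13) = 3. Step 2 — apply |x|_p = p^{-v_p(x)} = 17^{-3} = 1/4913.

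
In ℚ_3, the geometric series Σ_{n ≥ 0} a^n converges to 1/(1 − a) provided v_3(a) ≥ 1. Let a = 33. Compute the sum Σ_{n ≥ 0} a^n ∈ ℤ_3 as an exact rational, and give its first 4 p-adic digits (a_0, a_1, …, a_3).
Σ a^n = 1/(1 − a) = -1/32;  first 4 digits = (1, 2, 1, 1)

v_3(a) = 1 ≥ 1, so the series converges in ℤ_3 to 1/(1 − a) = 1/(1 − 33) = -1/32. Expand this rational in ℤ_3: compute digits iteratively via d_i = x_i mod 3, x_{i+1} = (x_i − d_i)/3. The first 4 digits are (1, 2, 1, 1).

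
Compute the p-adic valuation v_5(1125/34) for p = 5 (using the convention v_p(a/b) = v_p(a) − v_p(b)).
v_5(1125/34) = 3

Factor powers of 5 from the numerator and denominator of the reduced fraction: 1125 = 5^3 · 9 and 34 = 5^0 · 34. Apply v_p(a/b) = v_p(a) − v_p(b): v_5(1125/34) = 3 − 0 = 3.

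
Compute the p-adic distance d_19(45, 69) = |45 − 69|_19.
d_19(45, 69) = 1

Step 1 — x − y = 45 − 69 = -24. Step 2 — v_19(-24) = 0 (factor: -24 = −(19^0 · 24); the sign does not affect v_p). Step 3 — |x − y|_19 = 19^{0} = 1.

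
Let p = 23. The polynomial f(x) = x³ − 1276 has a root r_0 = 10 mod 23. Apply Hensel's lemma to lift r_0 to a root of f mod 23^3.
r_2 = 5047 (mod 12167)

Hensel: r_{i+1} = r_i − f(r_i)/f′(r_i) mod 23^{i+2}, where f′(x) = 3x². Iterate:
  r_0 = 10 (mod 23)
  r_1 = 286 (mod 529)
  r_2 = 5047 (mod 12167)
Final: r = 5047 with f(r) ≡ 0 mod 23^3.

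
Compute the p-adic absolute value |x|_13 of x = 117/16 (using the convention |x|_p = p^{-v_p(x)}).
|117/16|_13 = 1/13

Step 1 — compute v_13(x) by factoring powers of 13 out of the numerator and denominator: v_13(117/16) = 1. Step 2 — apply |x|_p = p^{-v_p(x)} = 13^{-1} = 1/13.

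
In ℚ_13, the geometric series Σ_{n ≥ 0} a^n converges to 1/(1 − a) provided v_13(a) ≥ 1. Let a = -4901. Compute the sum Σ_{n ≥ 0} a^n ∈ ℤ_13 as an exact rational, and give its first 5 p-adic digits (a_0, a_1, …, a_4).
Σ a^n = 1/(1 − a) = 1/4902;  first 5 digits = (1, 0, 10, 10, 8)

v_13(a) = 2 ≥ 1, so the series converges in ℤ_13 to 1/(1 − a) = 1/(1 − (-4901)) = 1/4902. Expand this rational in ℤ_13: compute digits iteratively via d_i = x_i mod 13, x_{i+1} = (x_i − d_i)/13. The first 5 digits are (1, 0, 10, 10, 8).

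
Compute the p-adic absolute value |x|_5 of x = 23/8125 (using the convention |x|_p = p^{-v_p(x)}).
|23/8125|_5 = 625

Step 1 — compute v_5(x) by factoring powers of 5 out of the numerator and denominator: v_5(23/8125) = -4. Step 2 — apply |x|_p = p^{-v_p(x)} = 5^{4} = 625.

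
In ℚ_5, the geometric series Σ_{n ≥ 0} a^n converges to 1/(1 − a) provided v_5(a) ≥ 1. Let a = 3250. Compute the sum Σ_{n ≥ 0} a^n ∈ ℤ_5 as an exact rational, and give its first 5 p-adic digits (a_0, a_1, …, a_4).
Σ a^n = 1/(1 − a) = -1/3249;  first 5 digits = (1, 0, 0, 1, 0)

v_5(a) = 3 ≥ 1, so the series converges in ℤ_5 to 1/(1 − a) = 1/(1 − 3250) = -1/3249. Expand this rational in ℤ_5: compute digits iteratively via d_i = x_i mod 5, x_{i+1} = (x_i − d_i)/5. The first 5 digits are (1, 0, 0, 1, 0).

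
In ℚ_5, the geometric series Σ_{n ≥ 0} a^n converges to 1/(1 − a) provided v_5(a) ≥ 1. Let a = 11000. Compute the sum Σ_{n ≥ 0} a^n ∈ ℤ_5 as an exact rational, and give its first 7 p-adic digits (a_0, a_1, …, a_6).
Σ a^n = 1/(1 − a) = -1/10999;  first 7 digits = (1, 0, 0, 3, 2, 3, 4)

v_5(a) = 3 ≥ 1, so the series converges in ℤ_5 to 1/(1 − a) = 1/(1 − 11000) = -1/10999. Expand this rational in ℤ_5: compute digits iteratively via d_i = x_i mod 5, x_{i+1} = (x_i − d_i)/5. The first 7 digits are (1, 0, 0, 3, 2, 3, 4).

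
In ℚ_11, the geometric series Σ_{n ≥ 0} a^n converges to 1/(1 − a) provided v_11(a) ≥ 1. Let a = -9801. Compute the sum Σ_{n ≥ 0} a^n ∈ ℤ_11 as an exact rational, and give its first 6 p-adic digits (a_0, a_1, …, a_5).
Σ a^n = 1/(1 − a) = 1/9802;  first 6 digits = (1, 0, 7, 3, 4, 2)

v_11(a) = 2 ≥ 1, so the series converges in ℤ_11 to 1/(1 − a) = 1/(1 − (-9801)) = 1/9802. Expand this rational in ℤ_11: compute digits iteratively via d_i = x_i mod 11, x_{i+1} = (x_i − d_i)/11. The first 6 digits are (1, 0, 7, 3, 4, 2).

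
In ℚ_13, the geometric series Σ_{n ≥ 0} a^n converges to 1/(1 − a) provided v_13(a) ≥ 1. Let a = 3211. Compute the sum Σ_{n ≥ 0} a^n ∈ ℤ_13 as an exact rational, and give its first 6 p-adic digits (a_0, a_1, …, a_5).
Σ a^n = 1/(1 − a) = -1/3210;  first 6 digits = (1, 0, 6, 1, 10, 1)

v_13(a) = 2 ≥ 1, so the series converges in ℤ_13 to 1/(1 − a) = 1/(1 − 3211) = -1/3210. Expand this rational in ℤ_13: compute digits iteratively via d_i = x_i mod 13, x_{i+1} = (x_i − d_i)/13. The first 6 digits are (1, 0, 6, 1, 10, 1).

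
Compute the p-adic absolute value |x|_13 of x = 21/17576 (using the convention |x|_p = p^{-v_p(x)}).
|21/17576|_13 = 2197

Step 1 — compute v_13(x) by factoring powers of 13 out of the numerator and denominator: v_13(21/17576) = -3. Step 2 — apply |x|_p = p^{-v_p(x)} = 13^{3} = 2197.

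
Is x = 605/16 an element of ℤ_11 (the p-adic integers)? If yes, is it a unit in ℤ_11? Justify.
x ∈ ℤ_11 but not a unit; v_11(x) = 2 > 0

ℤ_11 = {x ∈ ℚ_11 : v_11(x) ≥ 0} and ℤ_11^× = {x ∈ ℤ_11 : v_11(x) = 0}. Here v_11(605/16) = v_11(num) − v_11(den) = 2; compare against these criteria.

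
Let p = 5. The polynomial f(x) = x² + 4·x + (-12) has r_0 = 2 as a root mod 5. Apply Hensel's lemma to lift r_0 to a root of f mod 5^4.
r_3 = 2 (mod 625)

Hensel: r_{i+1} = r_i − f(r_i)·(f′(r_i))^{-1} mod 5^{i+2}, f′(x) = 2x + 4. Iterate:
  r_0 = 2 (mod 5)
  r_1 = 2 (mod 25)
  r_2 = 2 (mod 125)
  r_3 = 2 (mod 625)
Final: r = 2 satisfies f(r) ≡ 0 mod 5^4.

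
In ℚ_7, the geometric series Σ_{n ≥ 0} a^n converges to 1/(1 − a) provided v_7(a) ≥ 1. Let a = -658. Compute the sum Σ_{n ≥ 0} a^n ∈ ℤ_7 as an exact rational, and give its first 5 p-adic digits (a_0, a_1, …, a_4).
Σ a^n = 1/(1 − a) = 1/659;  first 5 digits = (1, 4, 2, 1, 4)

v_7(a) = 1 ≥ 1, so the series converges in ℤ_7 to 1/(1 − a) = 1/(1 − (-658)) = 1/659. Expand this rational in ℤ_7: compute digits iteratively via d_i = x_i mod 7, x_{i+1} = (x_i − d_i)/7. The first 5 digits are (1, 4, 2, 1, 4).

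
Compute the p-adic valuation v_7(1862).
v_7(1862) = 2

v_7(n) is the largest exponent k such that 7^k divides n. Factor out: 1862 = 7^2 · 38. (Sign doesn't affect v_p.) So v_7(1862) = 2.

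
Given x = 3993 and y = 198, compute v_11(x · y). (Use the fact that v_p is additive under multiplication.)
v_11(790614) = 4

v_p(x) = 3 (factor: 3993 = 11^3 · 3); v_p(y) = 1 (factor: 198 = 11^1 · 18). Additivity: v_p(xy) = v_p(x) + v_p(y) = 3 + 1 = 4. (Direct check: xy = 790614 = 11^4 · (54).)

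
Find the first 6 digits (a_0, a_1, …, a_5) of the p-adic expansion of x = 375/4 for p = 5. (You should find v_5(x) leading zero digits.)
(a_0, …, a_5) = (0, 0, 0, 2, 1, 1)

v_5(375/4) = 3, so a_0 = ... = a_2 = 0. Factor out: x = 5^3 · u with u = 3/4 a unit in ℤ_5. Expand u iteratively via a_{v+i} = u_i mod 5, u_{i+1} = (u_i − a_{v+i})/5:
  u_0 = 3/4;  a_3 = 2;  u_1 = (u_0 − 2)/5 = -1/4
  u_1 = -1/4;  a_4 = 1;  u_2 = (u_1 − 1)/5 = -1/4
  u_2 = -1/4;  a_5 = 1;  u_3 = (u_2 − 1)/5 = -1/4
Digits: (0, 0, 0, 2, 1, 1).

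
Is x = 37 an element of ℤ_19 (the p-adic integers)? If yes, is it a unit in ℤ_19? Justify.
x ∈ ℤ_19^× (unit); v_19(x) = 0

ℤ_19 = {x ∈ ℚ_19 : v_19(x) ≥ 0} and ℤ_19^× = {x ∈ ℤ_19 : v_19(x) = 0}. Here v_19(37) = v_19(num) − v_19(den) = 0; compare against these criteria.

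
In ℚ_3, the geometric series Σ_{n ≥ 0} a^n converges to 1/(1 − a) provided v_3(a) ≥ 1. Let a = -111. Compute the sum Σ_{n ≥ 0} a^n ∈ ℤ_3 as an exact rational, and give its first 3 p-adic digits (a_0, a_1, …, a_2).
Σ a^n = 1/(1 − a) = 1/112;  first 3 digits = (1, 2, 0)

v_3(a) = 1 ≥ 1, so the series converges in ℤ_3 to 1/(1 − a) = 1/(1 − (-111)) = 1/112. Expand this rational in ℤ_3: compute digits iteratively via d_i = x_i mod 3, x_{i+1} = (x_i − d_i)/3. The first 3 digits are (1, 2, 0).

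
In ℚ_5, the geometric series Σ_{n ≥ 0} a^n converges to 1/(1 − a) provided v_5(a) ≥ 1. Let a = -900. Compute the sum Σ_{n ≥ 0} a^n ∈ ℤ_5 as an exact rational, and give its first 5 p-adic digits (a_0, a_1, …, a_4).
Σ a^n = 1/(1 − a) = 1/901;  first 5 digits = (1, 0, 4, 2, 4)

v_5(a) = 2 ≥ 1, so the series converges in ℤ_5 to 1/(1 − a) = 1/(1 − (-900)) = 1/901. Expand this rational in ℤ_5: compute digits iteratively via d_i = x_i mod 5, x_{i+1} = (x_i − d_i)/5. The first 5 digits are (1, 0, 4, 2, 4).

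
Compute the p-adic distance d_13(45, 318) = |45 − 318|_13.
d_13(45, 318) = 1/13

Step 1 — x − y = 45 − 318 = -273. Step 2 — v_13(-273) = 1 (factor: -273 = −(13^1 · 21); the sign does not affect v_p). Step 3 — |x − y|_13 = 13^{-1} = 1/13.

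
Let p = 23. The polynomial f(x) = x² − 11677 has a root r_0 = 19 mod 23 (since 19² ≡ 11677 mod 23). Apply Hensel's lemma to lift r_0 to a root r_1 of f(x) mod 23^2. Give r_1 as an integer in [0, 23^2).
r_1 = 456 (mod 529)

Hensel's recurrence: r_{i+1} = r_i − f(r_i)·(f′(r_i))^{-1} mod 23^{i+2}, with f′(x) = 2x. Iterate:
  r_0 = 19 (mod 23)
  r_1 = 456 (mod 529)
Final: r_1 = 456, and one checks f(r_1) ≡ 0 mod 23^2.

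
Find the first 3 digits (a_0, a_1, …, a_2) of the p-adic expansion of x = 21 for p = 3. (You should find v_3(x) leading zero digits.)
(a_0, …, a_2) = (0, 1, 2)

v_3(21) = 1, so a_0 = ... = a_0 = 0. Factor out: x = 3^1 · u with u = 7 a unit in ℤ_3. Expand u iteratively via a_{v+i} = u_i mod 3, u_{i+1} = (u_i − a_{v+i})/3:
  u_0 = 7;  a_1 = 1;  u_1 = (u_0 − 1)/3 = 2
  u_1 = 2;  a_2 = 2;  u_2 = (u_1 − 2)/3 = 0
Digits: (0, 1, 2).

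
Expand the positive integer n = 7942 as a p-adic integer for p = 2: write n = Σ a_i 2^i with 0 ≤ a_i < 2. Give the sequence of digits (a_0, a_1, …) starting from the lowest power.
(a_0, a_1, …) = (0, 1, 1, 0, 0, 0, 0, 0, 1, 1, 1, 1, 1)

Repeated division by 2 gives the digits low-to-high: 7942 = 1·2^1 + 1·2^2 + 1·2^8 + 1·2^9 + 1·2^10 + 1·2^11 + 1·2^12. Digit sequence: (0, 1, 1, 0, 0, 0, 0, 0, 1, 1, 1, 1, 1).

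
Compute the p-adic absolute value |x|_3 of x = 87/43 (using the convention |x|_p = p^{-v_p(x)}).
|87/43|_3 = 1/3

Step 1 — compute v_3(x) by factoring powers of 3 out of the numerator and denominator: v_3(87/43) = 1. Step 2 — apply |x|_p = p^{-v_p(x)} = 3^{-1} = 1/3.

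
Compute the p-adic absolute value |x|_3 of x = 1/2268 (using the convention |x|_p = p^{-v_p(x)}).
|1/2268|_3 = 81

Step 1 — compute v_3(x) by factoring powers of 3 out of the numerator and denominator: v_3(1/2268) = -4. Step 2 — apply |x|_p = p^{-v_p(x)} = 3^{4} = 81.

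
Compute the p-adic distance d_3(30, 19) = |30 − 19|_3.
d_3(30, 19) = 1

Step 1 — x − y = 30 − 19 = 11. Step 2 — v_3(11) = 0 (factor: 11 = (3^0 · 11); the sign does not affect v_p). Step 3 — |x − y|_3 = 3^{0} = 1.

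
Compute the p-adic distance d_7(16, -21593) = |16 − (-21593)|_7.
d_7(16, -21593) = 1/2401

Step 1 — x − y = 16 − (-21593) = 21609. Step 2 — v_7(21609) = 4 (factor: 21609 = (7^4 · 9); the sign does not affect v_p). Step 3 — |x − y|_7 = 7^{-4} = 1/2401.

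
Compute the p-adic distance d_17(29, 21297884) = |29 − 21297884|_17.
d_17(29, 21297884) = 1/1419857

Step 1 — x − y = 29 − 21297884 = -21297855. Step 2 — v_17(-21297855) = 5 (factor: -21297855 = −(17^5 · 15); the sign does not affect v_p). Step 3 — |x − y|_17 = 17^{-5} = 1/1419857.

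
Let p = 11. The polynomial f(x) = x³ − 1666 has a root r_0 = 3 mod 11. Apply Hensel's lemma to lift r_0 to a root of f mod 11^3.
r_2 = 960 (mod 1331)

Hensel: r_{i+1} = r_i − f(r_i)/f′(r_i) mod 11^{i+2}, where f′(x) = 3x². Iterate:
  r_0 = 3 (mod 11)
  r_1 = 113 (mod 121)
  r_2 = 960 (mod 1331)
Final: r = 960 with f(r) ≡ 0 mod 11^3.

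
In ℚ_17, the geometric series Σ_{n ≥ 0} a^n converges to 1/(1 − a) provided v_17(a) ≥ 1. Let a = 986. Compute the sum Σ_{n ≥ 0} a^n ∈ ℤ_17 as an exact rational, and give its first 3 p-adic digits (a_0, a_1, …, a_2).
Σ a^n = 1/(1 − a) = -1/985;  first 3 digits = (1, 7, 1)

v_17(a) = 1 ≥ 1, so the series converges in ℤ_17 to 1/(1 − a) = 1/(1 − 986) = -1/985. Expand this rational in ℤ_17: compute digits iteratively via d_i = x_i mod 17, x_{i+1} = (x_i − d_i)/17. The first 3 digits are (1, 7, 1).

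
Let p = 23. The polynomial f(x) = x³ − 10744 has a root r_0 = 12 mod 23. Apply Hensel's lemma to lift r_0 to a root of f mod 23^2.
r_1 = 219 (mod 529)

Hensel: r_{i+1} = r_i − f(r_i)/f′(r_i) mod 23^{i+2}, where f′(x) = 3x². Iterate:
  r_0 = 12 (mod 23)
  r_1 = 219 (mod 529)
Final: r = 219 with f(r) ≡ 0 mod 23^2.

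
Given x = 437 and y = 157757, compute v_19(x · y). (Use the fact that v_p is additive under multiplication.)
v_19(68939809) = 4

v_p(x) = 1 (factor: 437 = 19^1 · 23); v_p(y) = 3 (factor: 157757 = 19^3 · 23). Additivity: v_p(xy) = v_p(x) + v_p(y) = 1 + 3 = 4. (Direct check: xy = 68939809 = 19^4 · (529).)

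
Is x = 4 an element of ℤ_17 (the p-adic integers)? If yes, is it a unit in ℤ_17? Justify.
x ∈ ℤ_17^× (unit); v_17(x) = 0

ℤ_17 = {x ∈ ℚ_17 : v_17(x) ≥ 0} and ℤ_17^× = {x ∈ ℤ_17 : v_17(x) = 0}. Here v_17(4) = v_17(num) − v_17(den) = 0; compare against these criteria.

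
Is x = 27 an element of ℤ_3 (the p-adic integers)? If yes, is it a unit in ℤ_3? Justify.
x ∈ ℤ_3 but not a unit; v_3(x) = 3 > 0

ℤ_3 = {x ∈ ℚ_3 : v_3(x) ≥ 0} and ℤ_3^× = {x ∈ ℤ_3 : v_3(x) = 0}. Here v_3(27) = v_3(num) − v_3(den) = 3; compare against these criteria.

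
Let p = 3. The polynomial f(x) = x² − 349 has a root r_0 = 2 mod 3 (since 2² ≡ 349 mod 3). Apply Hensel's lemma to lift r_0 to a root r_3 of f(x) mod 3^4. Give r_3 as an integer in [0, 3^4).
r_3 = 5 (mod 81)

Hensel's recurrence: r_{i+1} = r_i − f(r_i)·(f′(r_i))^{-1} mod 3^{i+2}, with f′(x) = 2x. Iterate:
  r_0 = 2 (mod 3)
  r_1 = 5 (mod 9)
  r_2 = 5 (mod 27)
  r_3 = 5 (mod 81)
Final: r_3 = 5, and one checks f(r_3) ≡ 0 mod 3^4.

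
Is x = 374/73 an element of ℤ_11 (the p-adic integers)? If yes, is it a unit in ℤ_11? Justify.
x ∈ ℤ_11 but not a unit; v_11(x) = 1 > 0

ℤ_11 = {x ∈ ℚ_11 : v_11(x) ≥ 0} and ℤ_11^× = {x ∈ ℤ_11 : v_11(x) = 0}. Here v_11(374/73) = v_11(num) − v_11(den) = 1; compare against these criteria.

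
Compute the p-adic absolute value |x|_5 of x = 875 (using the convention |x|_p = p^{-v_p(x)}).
|875|_5 = 1/125

Step 1 — compute v_5(x) by factoring powers of 5 out of the numerator and denominator: v_5(875) = 3. Step 2 — apply |x|_p = p^{-v_p(x)} = 5^{-3} = 1/125.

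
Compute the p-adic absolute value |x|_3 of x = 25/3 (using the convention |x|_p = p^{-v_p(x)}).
|25/3|_3 = 3

Step 1 — compute v_3(x) by factoring powers of 3 out of the numerator and denominator: v_3(25/3) = -1. Step 2 — apply |x|_p = p^{-v_p(x)} = 3^{1} = 3.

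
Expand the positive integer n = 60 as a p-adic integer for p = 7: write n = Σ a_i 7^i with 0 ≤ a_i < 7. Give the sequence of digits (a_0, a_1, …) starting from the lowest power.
(a_0, a_1, …) = (4, 1, 1)

Repeated division by 7 gives the digits low-to-high: 60 = 4 + 1·7^1 + 1·7^2. Digit sequence: (4, 1, 1).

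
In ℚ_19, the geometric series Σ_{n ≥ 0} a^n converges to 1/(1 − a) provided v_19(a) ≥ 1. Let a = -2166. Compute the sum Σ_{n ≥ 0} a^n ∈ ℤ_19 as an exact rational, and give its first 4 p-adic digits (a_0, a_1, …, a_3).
Σ a^n = 1/(1 − a) = 1/2167;  first 4 digits = (1, 0, 13, 18)

v_19(a) = 2 ≥ 1, so the series converges in ℤ_19 to 1/(1 − a) = 1/(1 − (-2166)) = 1/2167. Expand this rational in ℤ_19: compute digits iteratively via d_i = x_i mod 19, x_{i+1} = (x_i − d_i)/19. The first 4 digits are (1, 0, 13, 18).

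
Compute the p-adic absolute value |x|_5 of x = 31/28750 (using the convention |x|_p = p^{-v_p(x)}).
|31/28750|_5 = 625

Step 1 — compute v_5(x) by factoring powers of 5 out of the numerator and denominator: v_5(31/28750) = -4. Step 2 — apply |x|_p = p^{-v_p(x)} = 5^{4} = 625.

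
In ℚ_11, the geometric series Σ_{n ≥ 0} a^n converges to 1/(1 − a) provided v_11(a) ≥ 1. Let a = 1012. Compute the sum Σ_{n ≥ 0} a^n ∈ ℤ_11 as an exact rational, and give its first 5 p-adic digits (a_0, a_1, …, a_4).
Σ a^n = 1/(1 − a) = -1/1011;  first 5 digits = (1, 4, 2, 9, 0)

v_11(a) = 1 ≥ 1, so the series converges in ℤ_11 to 1/(1 − a) = 1/(1 − 1012) = -1/1011. Expand this rational in ℤ_11: compute digits iteratively via d_i = x_i mod 11, x_{i+1} = (x_i − d_i)/11. The first 5 digits are (1, 4, 2, 9, 0).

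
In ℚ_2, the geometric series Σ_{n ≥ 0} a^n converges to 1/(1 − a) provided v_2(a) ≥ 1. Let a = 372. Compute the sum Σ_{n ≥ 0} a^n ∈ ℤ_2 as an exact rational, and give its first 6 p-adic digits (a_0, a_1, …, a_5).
Σ a^n = 1/(1 − a) = -1/371;  first 6 digits = (1, 0, 1, 0, 0, 0)

v_2(a) = 2 ≥ 1, so the series converges in ℤ_2 to 1/(1 − a) = 1/(1 − 372) = -1/371. Expand this rational in ℤ_2: compute digits iteratively via d_i = x_i mod 2, x_{i+1} = (x_i − d_i)/2. The first 6 digits are (1, 0, 1, 0, 0, 0).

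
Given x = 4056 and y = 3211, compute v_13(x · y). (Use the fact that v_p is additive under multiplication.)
v_13(13023816) = 4

v_p(x) = 2 (factor: 4056 = 13^2 · 24); v_p(y) = 2 (factor: 3211 = 13^2 · 19). Additivity: v_p(xy) = v_p(x) + v_p(y) = 2 + 2 = 4. (Direct check: xy = 13023816 = 13^4 · (456).)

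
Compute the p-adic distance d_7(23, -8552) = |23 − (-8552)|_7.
d_7(23, -8552) = 1/343

Step 1 — x − y = 23 − (-8552) = 8575. Step 2 — v_7(8575) = 3 (factor: 8575 = (7^3 · 25); the sign does not affect v_p). Step 3 — |x − y|_7 = 7^{-3} = 1/343.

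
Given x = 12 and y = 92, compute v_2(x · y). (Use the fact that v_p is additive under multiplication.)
v_2(1104) = 4

v_p(x) = 2 (factor: 12 = 2^2 · 3); v_p(y) = 2 (factor: 92 = 2^2 · 23). Additivity: v_p(xy) = v_p(x) + v_p(y) = 2 + 2 = 4. (Direct check: xy = 1104 = 2^4 · (69).)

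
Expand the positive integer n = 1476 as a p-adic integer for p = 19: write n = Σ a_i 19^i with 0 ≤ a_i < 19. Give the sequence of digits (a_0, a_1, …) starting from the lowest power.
(a_0, a_1, …) = (13, 1, 4)

Repeated division by 19 gives the digits low-to-high: 1476 = 13 + 1·19^1 + 4·19^2. Digit sequence: (13, 1, 4).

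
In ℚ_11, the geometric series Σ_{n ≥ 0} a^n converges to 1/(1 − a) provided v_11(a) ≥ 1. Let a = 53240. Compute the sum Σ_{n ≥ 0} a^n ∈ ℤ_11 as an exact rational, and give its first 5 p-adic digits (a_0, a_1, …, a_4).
Σ a^n = 1/(1 − a) = -1/53239;  first 5 digits = (1, 0, 0, 7, 3)

v_11(a) = 3 ≥ 1, so the series converges in ℤ_11 to 1/(1 − a) = 1/(1 − 53240) = -1/53239. Expand this rational in ℤ_11: compute digits iteratively via d_i = x_i mod 11, x_{i+1} = (x_i − d_i)/11. The first 5 digits are (1, 0, 0, 7, 3).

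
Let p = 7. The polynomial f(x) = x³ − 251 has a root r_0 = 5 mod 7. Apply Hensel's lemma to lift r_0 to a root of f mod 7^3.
r_2 = 187 (mod 343)

Hensel: r_{i+1} = r_i − f(r_i)/f′(r_i) mod 7^{i+2}, where f′(x) = 3x². Iterate:
  r_0 = 5 (mod 7)
  r_1 = 40 (mod 49)
  r_2 = 187 (mod 343)
Final: r = 187 with f(r) ≡ 0 mod 7^3.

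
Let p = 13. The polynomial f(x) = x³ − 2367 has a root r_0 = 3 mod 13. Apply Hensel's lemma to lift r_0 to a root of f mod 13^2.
r_1 = 146 (mod 169)

Hensel: r_{i+1} = r_i − f(r_i)/f′(r_i) mod 13^{i+2}, where f′(x) = 3x². Iterate:
  r_0 = 3 (mod 13)
  r_1 = 146 (mod 169)
Final: r = 146 with f(r) ≡ 0 mod 13^2.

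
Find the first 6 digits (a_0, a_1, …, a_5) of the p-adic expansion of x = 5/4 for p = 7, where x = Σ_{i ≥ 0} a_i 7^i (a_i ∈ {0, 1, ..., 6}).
(a_0, …, a_5) = (3, 5, 1, 5, 1, 5)

v_7(5/4) = 0 (numerator and denominator both coprime to 7), so x ∈ ℤ_7^×. Compute digits iteratively via a_i = x_i mod 7, x_{i+1} = (x_i − a_i)/7, with x_0 = x:
  x_0 = 5/4;  a_0 = 3;  x_1 = (x_0 − 3)/7 = -1/4
  x_1 = -1/4;  a_1 = 5;  x_2 = (x_1 − 5)/7 = -3/4
  x_2 = -3/4;  a_2 = 1;  x_3 = (x_2 − 1)/7 = -1/4
  x_3 = -1/4;  a_3 = 5;  x_4 = (x_3 − 5)/7 = -3/4
  x_4 = -3/4;  a_4 = 1;  x_5 = (x_4 − 1)/7 = -1/4
  x_5 = -1/4;  a_5 = 5;  x_6 = (x_5 − 5)/7 = -3/4
Digits: (3, 5, 1, 5, 1, 5).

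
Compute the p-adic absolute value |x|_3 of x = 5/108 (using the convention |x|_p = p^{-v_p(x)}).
|5/108|_3 = 27

Step 1 — compute v_3(x) by factoring powers of 3 out of the numerator and denominator: v_3(5/108) = -3. Step 2 — apply |x|_p = p^{-v_p(x)} = 3^{3} = 27.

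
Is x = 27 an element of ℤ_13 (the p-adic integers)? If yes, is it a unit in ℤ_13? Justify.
x ∈ ℤ_13^× (unit); v_13(x) = 0

ℤ_13 = {x ∈ ℚ_13 : v_13(x) ≥ 0} and ℤ_13^× = {x ∈ ℤ_13 : v_13(x) = 0}. Here v_13(27) = v_13(num) − v_13(den) = 0; compare against these criteria.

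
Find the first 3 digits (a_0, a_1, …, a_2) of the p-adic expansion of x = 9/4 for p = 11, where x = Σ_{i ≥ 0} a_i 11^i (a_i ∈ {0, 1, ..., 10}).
(a_0, …, a_2) = (5, 8, 2)

v_11(9/4) = 0 (numerator and denominator both coprime to 11), so x ∈ ℤ_11^×. Compute digits iteratively via a_i = x_i mod 11, x_{i+1} = (x_i − a_i)/11, with x_0 = x:
  x_0 = 9/4;  a_0 = 5;  x_1 = (x_0 − 5)/11 = -1/4
  x_1 = -1/4;  a_1 = 8;  x_2 = (x_1 − 8)/11 = -3/4
  x_2 = -3/4;  a_2 = 2;  x_3 = (x_2 − 2)/11 = -1/4
Digits: (5, 8, 2).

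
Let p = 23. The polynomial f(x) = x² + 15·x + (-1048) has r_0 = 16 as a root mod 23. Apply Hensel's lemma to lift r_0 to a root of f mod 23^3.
r_2 = 11148 (mod 12167)

Hensel: r_{i+1} = r_i − f(r_i)·(f′(r_i))^{-1} mod 23^{i+2}, f′(x) = 2x + 15. Iterate:
  r_0 = 16 (mod 23)
  r_1 = 39 (mod 529)
  r_2 = 11148 (mod 12167)
Final: r = 11148 satisfies f(r) ≡ 0 mod 23^3.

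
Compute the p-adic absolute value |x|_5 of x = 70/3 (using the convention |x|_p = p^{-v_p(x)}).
|70/3|_5 = 1/5

Step 1 — compute v_5(x) by factoring powers of 5 out of the numerator and denominator: v_5(70/3) = 1. Step 2 — apply |x|_p = p^{-v_p(x)} = 5^{-1} = 1/5.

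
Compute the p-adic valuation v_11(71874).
v_11(71874) = 3

v_11(n) is the largest exponent k such that 11^k divides n. Factor out: 71874 = 11^3 · 54. (Sign doesn't affect v_p.) So v_11(71874) = 3.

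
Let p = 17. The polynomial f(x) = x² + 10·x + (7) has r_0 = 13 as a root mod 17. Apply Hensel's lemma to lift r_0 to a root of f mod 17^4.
r_3 = 47256 (mod 83521)

Hensel: r_{i+1} = r_i − f(r_i)·(f′(r_i))^{-1} mod 17^{i+2}, f′(x) = 2x + 10. Iterate:
  r_0 = 13 (mod 17)
  r_1 = 149 (mod 289)
  r_2 = 3039 (mod 4913)
  r_3 = 47256 (mod 83521)
Final: r = 47256 satisfies f(r) ≡ 0 mod 17^4.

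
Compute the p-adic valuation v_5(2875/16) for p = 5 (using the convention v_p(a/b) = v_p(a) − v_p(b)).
v_5(2875/16) = 3

Factor powers of 5 from the numerator and denominator of the reduced fraction: 2875 = 5^3 · 23 and 16 = 5^0 · 16. Apply v_p(a/b) = v_p(a) − v_p(b): v_5(2875/16) = 3 − 0 = 3.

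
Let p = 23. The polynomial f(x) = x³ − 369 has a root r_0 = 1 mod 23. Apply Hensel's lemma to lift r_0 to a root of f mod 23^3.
r_2 = 4003 (mod 12167)

Hensel: r_{i+1} = r_i − f(r_i)/f′(r_i) mod 23^{i+2}, where f′(x) = 3x². Iterate:
  r_0 = 1 (mod 23)
  r_1 = 300 (mod 529)
  r_2 = 4003 (mod 12167)
Final: r = 4003 with f(r) ≡ 0 mod 23^3.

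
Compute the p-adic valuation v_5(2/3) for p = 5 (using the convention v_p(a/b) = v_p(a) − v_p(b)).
v_5(2/3) = 0

Factor powers of 5 from the numerator and denominator of the reduced fraction: 2 = 5^0 · 2 and 3 = 5^0 · 3. Apply v_p(a/b) = v_p(a) − v_p(b): v_5(2/3) = 0 − 0 = 0.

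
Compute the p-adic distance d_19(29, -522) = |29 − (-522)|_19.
d_19(29, -522) = 1/19

Step 1 — x − y = 29 − (-522) = 551. Step 2 — v_19(551) = 1 (factor: 551 = (19^1 · 29); the sign does not affect v_p). Step 3 — |x − y|_19 = 19^{-1} = 1/19.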